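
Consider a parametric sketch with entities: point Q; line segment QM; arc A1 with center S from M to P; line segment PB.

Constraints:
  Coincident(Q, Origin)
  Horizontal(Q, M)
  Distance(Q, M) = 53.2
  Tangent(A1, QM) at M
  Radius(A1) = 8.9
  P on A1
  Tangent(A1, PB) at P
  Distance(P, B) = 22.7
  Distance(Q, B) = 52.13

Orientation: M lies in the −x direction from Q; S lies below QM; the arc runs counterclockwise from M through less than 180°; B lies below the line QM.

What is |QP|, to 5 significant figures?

61.130

Q is at the origin; QM is horizontal with |QM| = 53.2 and M on the −x side, so M = (-53.200, 0.0000). Since A1 is tangent to QM there, SM ⟂ QM, so S = M + (0, -8.9) = (-53.200, -8.9000). Since SP ⟂ PB (tangency), |SB| = √(8.9² + 22.7²) = 24.382 regardless of where P sits on A1. So B lies on both circle(Q, 52.13) and circle(S, 24.382); the below-QM intersection is B = (-42.171, -30.645). P is the foot of the tangent from B: P = (-59.120, -15.545).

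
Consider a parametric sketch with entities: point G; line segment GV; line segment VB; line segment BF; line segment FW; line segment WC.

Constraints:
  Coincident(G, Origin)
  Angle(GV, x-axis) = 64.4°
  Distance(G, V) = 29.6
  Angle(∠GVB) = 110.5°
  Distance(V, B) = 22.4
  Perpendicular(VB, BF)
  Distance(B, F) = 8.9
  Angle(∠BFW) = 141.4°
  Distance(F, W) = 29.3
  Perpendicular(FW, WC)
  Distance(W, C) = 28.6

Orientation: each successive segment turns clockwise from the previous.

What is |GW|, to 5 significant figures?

15.048

G is at the origin; GV runs at 64.4° with length 29.6, so V = (12.790, 26.694). ∠GVB = 110.5° gives VB at -5.1000° from the x-axis; with |VB| = 22.4, B = (35.101, 24.703). The perpendicularity gives BF at right angles to VB, so BF runs at -95.100°; with |BF| = 8.9, F = (34.310, 15.838). ∠BFW = 141.4° gives FW at -133.70° from the x-axis; with |FW| = 29.3, W = (14.067, -5.3447). Then |GW| = |W − G| = 15.048.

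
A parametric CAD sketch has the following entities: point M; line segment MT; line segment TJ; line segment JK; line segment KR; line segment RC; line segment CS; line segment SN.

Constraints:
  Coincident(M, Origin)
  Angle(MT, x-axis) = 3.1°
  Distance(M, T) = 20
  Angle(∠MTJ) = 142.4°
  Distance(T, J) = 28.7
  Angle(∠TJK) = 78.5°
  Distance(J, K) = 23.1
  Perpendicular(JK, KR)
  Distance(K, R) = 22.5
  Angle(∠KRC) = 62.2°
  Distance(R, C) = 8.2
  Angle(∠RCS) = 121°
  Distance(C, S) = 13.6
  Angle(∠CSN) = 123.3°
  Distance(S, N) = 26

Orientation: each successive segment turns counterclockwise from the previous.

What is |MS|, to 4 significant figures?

36.58

M is at the origin; MT runs at 3.1° with length 20.0, so T = (19.97, 1.082). ∠MTJ = 142.4° gives TJ at 40.70° from the x-axis; with |TJ| = 28.7, J = (41.73, 19.80). ∠TJK = 78.5° gives JK at 142.2° from the x-axis; with |JK| = 23.1, K = (23.48, 33.95). JK is perpendicular to KR, so KR runs at -127.8°; with |KR| = 22.5, R = (9.686, 16.18). ∠KRC = 62.2° gives RC at -10.00° from the x-axis; with |RC| = 8.2, C = (17.76, 14.75). ∠RCS = 121.0° gives CS at 49.00° from the x-axis; with |CS| = 13.6, S = (26.68, 25.02). Then |MS| = |S − M| = 36.58.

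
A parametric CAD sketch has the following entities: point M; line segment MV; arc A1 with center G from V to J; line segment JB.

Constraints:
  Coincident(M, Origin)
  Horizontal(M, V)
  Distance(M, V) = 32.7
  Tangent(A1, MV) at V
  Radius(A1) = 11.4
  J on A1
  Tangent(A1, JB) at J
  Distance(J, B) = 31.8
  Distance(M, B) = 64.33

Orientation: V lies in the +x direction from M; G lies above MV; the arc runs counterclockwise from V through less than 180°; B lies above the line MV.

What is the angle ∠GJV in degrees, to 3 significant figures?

50.6°

M is at the origin; M and V share the same y with |MV| = 32.7 and V on the +x side, so V = (32.7, 0.00). Since A1 is tangent to MV there, GV ⟂ MV, so G = V + (0, 11.4) = (32.7, 11.4). Since GJ ⟂ JB (tangency), |GB| = √(11.4² + 31.8²) = 33.8 regardless of where J sits on A1. So B lies on both circle(M, 64.33) and circle(G, 33.8); the above-MV intersection is B = (50.1, 40.4). J is the foot of the tangent from B: J = (43.9, 9.17).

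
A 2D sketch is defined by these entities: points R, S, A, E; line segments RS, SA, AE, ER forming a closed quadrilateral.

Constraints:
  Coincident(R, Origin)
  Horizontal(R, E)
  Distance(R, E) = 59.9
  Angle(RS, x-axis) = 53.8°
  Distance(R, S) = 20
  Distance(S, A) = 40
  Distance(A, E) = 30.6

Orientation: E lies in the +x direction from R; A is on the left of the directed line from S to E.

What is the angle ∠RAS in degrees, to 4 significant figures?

11.58°

Checks: RS at 53.80° ✓; |SA| = 40.00 ✓; |AE| = 30.60 ✓.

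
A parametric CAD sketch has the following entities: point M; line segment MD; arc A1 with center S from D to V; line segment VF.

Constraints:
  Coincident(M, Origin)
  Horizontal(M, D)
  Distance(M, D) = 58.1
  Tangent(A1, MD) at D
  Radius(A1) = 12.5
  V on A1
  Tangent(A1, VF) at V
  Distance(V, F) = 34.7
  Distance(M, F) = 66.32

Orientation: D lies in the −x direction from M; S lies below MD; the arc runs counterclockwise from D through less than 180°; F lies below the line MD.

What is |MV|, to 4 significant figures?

70.85

Checks: |SV| = 12.50 ✓; ∠(SV, VF) = 90.00° ✓; |VF| = 34.70 ✓; |MF| = 66.32 ✓.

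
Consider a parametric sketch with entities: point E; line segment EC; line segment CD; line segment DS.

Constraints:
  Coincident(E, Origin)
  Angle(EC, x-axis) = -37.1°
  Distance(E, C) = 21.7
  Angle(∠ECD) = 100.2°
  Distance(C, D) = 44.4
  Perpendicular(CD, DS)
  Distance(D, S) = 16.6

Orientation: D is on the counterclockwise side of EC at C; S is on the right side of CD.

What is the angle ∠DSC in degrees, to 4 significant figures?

69.50°

E is at the origin; EC runs at -37.1° with length 21.7, so C = 21.7·(cos -37.1°, sin -37.1°) = (17.31, -13.09). ∠ECD = 100.2°, so CD runs at -37.1° + (180° − 100.2°) = 42.70° from the x-axis; with |CD| = 44.4, D = C + 44.4·(cos 42.70°, sin 42.70°) = (49.94, 17.02). CD is perpendicular to DS; with |DS| = 16.6 on the right of CD, S = D + 16.6·(0.6782, -0.7349) = (61.20, 4.821). Then cos ∠DSC = SD·SC / (|SD||SC|), giving 69.50°.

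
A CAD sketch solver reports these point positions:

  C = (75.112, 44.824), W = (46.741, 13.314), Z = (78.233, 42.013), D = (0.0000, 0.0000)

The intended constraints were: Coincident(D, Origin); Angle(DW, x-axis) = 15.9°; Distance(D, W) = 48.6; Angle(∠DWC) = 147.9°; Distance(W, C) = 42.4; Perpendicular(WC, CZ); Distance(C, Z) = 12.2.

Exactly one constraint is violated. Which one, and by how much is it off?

Distance(C, Z) = 12.2 — off by 8.00.

D = (0.00, 0.00) ✓; DW at 15.90° ✓; |DW| = 48.60 ✓; ∠DWC = 147.9° ✓; |WC| = 42.40 ✓; ∠(WC, CZ) = 90.01° ✓; |CZ| = 4.200 ✗.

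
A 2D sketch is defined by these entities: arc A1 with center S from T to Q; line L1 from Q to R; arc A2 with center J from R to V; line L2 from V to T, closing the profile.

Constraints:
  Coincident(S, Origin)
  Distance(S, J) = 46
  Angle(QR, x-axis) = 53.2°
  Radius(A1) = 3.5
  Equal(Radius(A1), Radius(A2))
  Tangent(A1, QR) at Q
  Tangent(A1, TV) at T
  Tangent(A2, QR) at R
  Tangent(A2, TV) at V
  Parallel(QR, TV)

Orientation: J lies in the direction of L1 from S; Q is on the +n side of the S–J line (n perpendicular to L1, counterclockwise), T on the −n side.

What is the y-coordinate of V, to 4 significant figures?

34.74

The slot axis is L1's direction at 53.2°, so u = (cos 53.2°, sin 53.2°) = (0.5990, 0.8007) and n = (−sin 53.2°, cos 53.2°) = (-0.8007, 0.5990). S is at the origin and J lies 46.0 along u from S, so J = 46.0·u = (27.56, 36.83). Tangency of A1 to both parallel lines with radius 3.5 puts Q and T at S ± 3.5·n: Q = (-2.803, 2.097), T = (2.803, -2.097). Equal radii place R and V the same way about J: R = J + 3.5·n = (24.75, 38.93), V = J − 3.5·n = (30.36, 34.74). So V.y = 34.74.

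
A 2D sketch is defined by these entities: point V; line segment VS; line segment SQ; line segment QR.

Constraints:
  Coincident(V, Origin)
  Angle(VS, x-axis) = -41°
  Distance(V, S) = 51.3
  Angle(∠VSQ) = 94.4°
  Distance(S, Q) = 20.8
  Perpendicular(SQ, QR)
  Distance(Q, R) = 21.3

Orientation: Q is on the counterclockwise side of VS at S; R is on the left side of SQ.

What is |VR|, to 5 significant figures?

38.766

V is at the origin; VS runs at -41.0° with length 51.3, so S = 51.3·(cos -41.0°, sin -41.0°) = (38.717, -33.656). ∠VSQ = 94.4°, so SQ runs at -41.0° + (180° − 94.4°) = 44.600° from the x-axis; with |SQ| = 20.8, Q = S + 20.8·(cos 44.600°, sin 44.600°) = (53.527, -19.051). The perpendicularity gives QR at right angles to SQ; with |QR| = 21.3 on the left of SQ, R = Q + 21.3·(-0.70215, 0.71203) = (38.571, -3.8849). Then |VR| = |R − V| = 38.766.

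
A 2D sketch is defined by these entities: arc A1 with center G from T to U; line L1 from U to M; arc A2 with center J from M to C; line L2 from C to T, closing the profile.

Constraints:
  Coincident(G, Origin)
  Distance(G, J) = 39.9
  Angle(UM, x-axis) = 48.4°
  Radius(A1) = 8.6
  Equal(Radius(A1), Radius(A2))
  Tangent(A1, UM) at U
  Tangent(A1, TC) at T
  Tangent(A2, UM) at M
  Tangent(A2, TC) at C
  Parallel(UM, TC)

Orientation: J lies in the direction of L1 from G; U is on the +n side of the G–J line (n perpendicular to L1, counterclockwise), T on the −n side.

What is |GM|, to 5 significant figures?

40.816

Tangency of A1 to both parallel lines with radius 8.6 puts U and T at G ± 8.6·n: U = (-6.4311, 5.7098), T = (6.4311, -5.7098). Equal radii place M and C the same way about J: M = J + 8.6·n = (20.060, 35.547), C = J − 8.6·n = (32.922, 24.127). Then |GM| = |M − G| = 40.816.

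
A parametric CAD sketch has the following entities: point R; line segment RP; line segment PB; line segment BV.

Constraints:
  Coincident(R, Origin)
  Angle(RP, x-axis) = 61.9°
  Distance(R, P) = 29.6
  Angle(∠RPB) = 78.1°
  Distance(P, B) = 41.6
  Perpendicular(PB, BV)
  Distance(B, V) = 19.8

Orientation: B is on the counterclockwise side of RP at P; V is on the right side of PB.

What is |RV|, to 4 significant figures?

60.32

R is at the origin; RP runs at 61.9° with length 29.6, so P = 29.6·(cos 61.9°, sin 61.9°) = (13.94, 26.11). ∠RPB = 78.1°, so PB runs at 61.9° + (180° − 78.1°) = 163.8° from the x-axis; with |PB| = 41.6, B = P + 41.6·(cos 163.8°, sin 163.8°) = (-26.01, 37.72). PB is perpendicular to BV; with |BV| = 19.8 on the right of PB, V = B + 19.8·(0.2790, 0.9603) = (-20.48, 56.73). Then |RV| = |V − R| = 60.32.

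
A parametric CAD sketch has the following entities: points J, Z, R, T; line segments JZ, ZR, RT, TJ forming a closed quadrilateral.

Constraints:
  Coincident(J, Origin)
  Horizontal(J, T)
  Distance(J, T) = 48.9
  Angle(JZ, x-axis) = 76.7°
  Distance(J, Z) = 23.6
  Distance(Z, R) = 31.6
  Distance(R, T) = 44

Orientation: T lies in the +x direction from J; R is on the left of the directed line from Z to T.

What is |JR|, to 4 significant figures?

51.44

J is at the origin; JT is horizontal with |JT| = 48.9 and T in +x, so T = (48.9, 0). JZ runs at 76.7° with |JZ| = 23.6, so Z = (5.429, 22.97). R is determined by |ZR| = 31.6 and |RT| = 44.0 together: it lies at the intersection of circle(Z, 31.6) and circle(T, 44.0). With |ZT| = 49.16, the foot of the radical line on ZT is 15.05 from Z and the perpendicular offset is √(31.6² − 15.05²) = 27.79. Taking the left-of-ZT solution: R = (31.72, 40.51).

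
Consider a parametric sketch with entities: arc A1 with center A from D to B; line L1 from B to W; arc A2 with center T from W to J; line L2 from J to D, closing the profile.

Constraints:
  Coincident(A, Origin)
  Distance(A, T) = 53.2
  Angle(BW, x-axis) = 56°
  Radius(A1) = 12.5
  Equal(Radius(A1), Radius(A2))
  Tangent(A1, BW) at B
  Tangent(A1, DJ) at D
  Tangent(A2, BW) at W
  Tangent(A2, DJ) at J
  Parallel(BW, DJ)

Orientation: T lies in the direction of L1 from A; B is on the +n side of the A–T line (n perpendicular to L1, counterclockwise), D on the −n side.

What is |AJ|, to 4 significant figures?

54.65

The slot axis is L1's direction at 56.0°, so u = (cos 56.0°, sin 56.0°) = (0.5592, 0.8290) and n = (−sin 56.0°, cos 56.0°) = (-0.8290, 0.5592). A is at the origin and T lies 53.2 along u from A, so T = 53.2·u = (29.75, 44.10). Tangency of A1 to both parallel lines with radius 12.5 puts B and D at A ± 12.5·n: B = (-10.36, 6.990), D = (10.36, -6.990). Equal radii place W and J the same way about T: W = T + 12.5·n = (19.39, 51.09), J = T − 12.5·n = (40.11, 37.11). Then |AJ| = |J − A| = 54.65.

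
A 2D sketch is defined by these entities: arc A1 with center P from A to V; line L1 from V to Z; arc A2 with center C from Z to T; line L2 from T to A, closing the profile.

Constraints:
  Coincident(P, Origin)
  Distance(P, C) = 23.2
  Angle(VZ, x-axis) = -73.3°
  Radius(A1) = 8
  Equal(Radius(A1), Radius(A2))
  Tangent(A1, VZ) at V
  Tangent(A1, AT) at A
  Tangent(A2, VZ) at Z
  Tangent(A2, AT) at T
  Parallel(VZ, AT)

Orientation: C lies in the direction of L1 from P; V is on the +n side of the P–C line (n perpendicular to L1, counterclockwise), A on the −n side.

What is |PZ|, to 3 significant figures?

24.5

The slot axis is L1's direction at -73.3°, so u = (cos -73.3°, sin -73.3°) = (0.287, -0.958) and n = (−sin -73.3°, cos -73.3°) = (0.958, 0.287). P is at the origin and C lies 23.2 along u from P, so C = 23.2·u = (6.67, -22.2). Tangency of A1 to both parallel lines with radius 8.0 puts V and A at P ± 8.0·n: V = (7.66, 2.30), A = (-7.66, -2.30). Equal radii place Z and T the same way about C: Z = C + 8.0·n = (14.3, -19.9), T = C − 8.0·n = (-0.996, -24.5). Then |PZ| = |Z − P| = 24.5.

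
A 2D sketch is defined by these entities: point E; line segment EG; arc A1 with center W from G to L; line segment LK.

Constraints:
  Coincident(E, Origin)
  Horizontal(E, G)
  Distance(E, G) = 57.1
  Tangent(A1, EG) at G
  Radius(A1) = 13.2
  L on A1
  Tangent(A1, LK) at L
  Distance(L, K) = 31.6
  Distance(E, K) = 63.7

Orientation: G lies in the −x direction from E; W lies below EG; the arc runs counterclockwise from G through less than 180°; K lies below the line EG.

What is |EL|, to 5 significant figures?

70.295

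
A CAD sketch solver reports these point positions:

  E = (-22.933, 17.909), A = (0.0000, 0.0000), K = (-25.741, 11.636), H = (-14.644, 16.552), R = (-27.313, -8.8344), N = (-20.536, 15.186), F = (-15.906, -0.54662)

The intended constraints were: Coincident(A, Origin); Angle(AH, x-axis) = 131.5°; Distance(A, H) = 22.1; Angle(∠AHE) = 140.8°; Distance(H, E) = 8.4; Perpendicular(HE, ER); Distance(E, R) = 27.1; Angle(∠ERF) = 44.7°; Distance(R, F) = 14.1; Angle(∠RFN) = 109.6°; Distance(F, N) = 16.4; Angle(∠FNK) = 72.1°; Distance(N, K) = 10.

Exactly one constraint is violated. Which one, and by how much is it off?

Distance(N, K) = 10 — off by 3.70.

A = (0.00, 0.00) ✓; AH at 131.5° ✓; |AH| = 22.10 ✓; ∠AHE = 140.8° ✓; |HE| = 8.399 ✓; ∠(HE, ER) = 90.00° ✓; |ER| = 27.10 ✓; ∠ERF = 44.70° ✓; |RF| = 14.10 ✓; ∠RFN = 109.6° ✓; |FN| = 16.40 ✓; ∠FNK = 72.10° ✓; |NK| = 6.300 ✗.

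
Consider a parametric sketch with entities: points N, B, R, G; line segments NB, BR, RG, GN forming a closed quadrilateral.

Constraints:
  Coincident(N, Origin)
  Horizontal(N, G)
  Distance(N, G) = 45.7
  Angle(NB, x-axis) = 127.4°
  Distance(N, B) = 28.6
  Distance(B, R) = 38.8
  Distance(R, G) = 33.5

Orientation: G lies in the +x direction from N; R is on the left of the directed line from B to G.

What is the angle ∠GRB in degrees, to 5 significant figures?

135.89°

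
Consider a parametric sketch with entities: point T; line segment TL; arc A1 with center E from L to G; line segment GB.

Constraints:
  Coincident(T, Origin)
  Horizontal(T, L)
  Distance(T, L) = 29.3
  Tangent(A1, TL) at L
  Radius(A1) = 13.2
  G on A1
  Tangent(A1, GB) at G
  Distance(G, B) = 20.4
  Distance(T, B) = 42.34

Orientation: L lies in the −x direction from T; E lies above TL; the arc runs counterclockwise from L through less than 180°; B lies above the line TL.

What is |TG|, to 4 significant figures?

23.43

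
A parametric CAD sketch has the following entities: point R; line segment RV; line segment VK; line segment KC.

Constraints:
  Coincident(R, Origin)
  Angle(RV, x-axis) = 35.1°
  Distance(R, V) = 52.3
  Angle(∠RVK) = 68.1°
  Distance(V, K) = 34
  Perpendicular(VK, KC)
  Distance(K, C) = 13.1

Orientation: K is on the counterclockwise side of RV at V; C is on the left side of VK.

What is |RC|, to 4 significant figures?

38.28

R is at the origin; RV runs at 35.1° with length 52.3, so V = 52.3·(cos 35.1°, sin 35.1°) = (42.79, 30.07). ∠RVK = 68.1°, so VK runs at 35.1° + (180° − 68.1°) = 147.0° from the x-axis; with |VK| = 34.0, K = V + 34.0·(cos 147.0°, sin 147.0°) = (14.27, 48.59). VK is perpendicular to KC; with |KC| = 13.1 on the left of VK, C = K + 13.1·(-0.5446, -0.8387) = (7.140, 37.60). Then |RC| = |C − R| = 38.28.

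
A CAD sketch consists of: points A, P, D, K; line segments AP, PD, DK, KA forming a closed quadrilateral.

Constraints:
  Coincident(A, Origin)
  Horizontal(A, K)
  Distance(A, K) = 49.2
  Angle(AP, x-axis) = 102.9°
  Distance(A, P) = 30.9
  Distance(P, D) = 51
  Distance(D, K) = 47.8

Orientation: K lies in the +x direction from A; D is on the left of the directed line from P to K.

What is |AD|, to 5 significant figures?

62.583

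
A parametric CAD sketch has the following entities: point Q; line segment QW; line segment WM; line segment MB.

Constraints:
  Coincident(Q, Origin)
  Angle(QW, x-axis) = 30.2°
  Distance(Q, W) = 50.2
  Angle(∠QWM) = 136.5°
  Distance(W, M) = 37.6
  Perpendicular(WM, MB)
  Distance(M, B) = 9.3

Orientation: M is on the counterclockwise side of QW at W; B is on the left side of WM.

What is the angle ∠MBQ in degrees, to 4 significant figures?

108.8°

Q is at the origin; QW runs at 30.2° with length 50.2, so W = 50.2·(cos 30.2°, sin 30.2°) = (43.39, 25.25). ∠QWM = 136.5°, so WM runs at 30.2° + (180° − 136.5°) = 73.70° from the x-axis; with |WM| = 37.6, M = W + 37.6·(cos 73.70°, sin 73.70°) = (53.94, 61.34). WM ⟂ MB; with |MB| = 9.3 on the left of WM, B = M + 9.3·(-0.9598, 0.2807) = (45.01, 63.95). Then cos ∠MBQ = BM·BQ / (|BM||BQ|), giving 108.8°.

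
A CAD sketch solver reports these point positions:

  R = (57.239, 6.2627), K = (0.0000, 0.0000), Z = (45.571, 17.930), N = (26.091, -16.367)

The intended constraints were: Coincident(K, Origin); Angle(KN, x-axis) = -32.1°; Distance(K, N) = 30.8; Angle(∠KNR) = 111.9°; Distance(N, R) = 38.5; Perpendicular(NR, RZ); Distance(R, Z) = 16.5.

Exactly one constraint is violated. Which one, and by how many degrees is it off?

Perpendicular(NR, RZ) — off by 9.00°.

K = (0.00, 0.00) ✓; KN at -32.10° ✓; |KN| = 30.80 ✓; ∠KNR = 111.9° ✓; |NR| = 38.50 ✓; ∠(NR, RZ) = 99.00° ✗; |RZ| = 16.50 ✓.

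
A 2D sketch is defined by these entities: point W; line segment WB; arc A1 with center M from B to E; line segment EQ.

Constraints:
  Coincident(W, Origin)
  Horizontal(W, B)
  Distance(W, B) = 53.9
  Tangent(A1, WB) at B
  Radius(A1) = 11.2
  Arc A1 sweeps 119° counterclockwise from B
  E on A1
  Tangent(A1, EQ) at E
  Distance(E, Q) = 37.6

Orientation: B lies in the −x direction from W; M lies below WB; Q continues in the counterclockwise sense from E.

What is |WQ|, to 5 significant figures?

67.224

W is at the origin; W and B share the same y with |WB| = 53.9 and B on the −x side, so B = (-53.900, 0.0000). Tangency of A1 to WB means the radius MB is perpendicular to WB, so M = B + (0, -11.2) = (-53.900, -11.200). On A1, B sits at bearing 90° from M; a 119° counterclockwise sweep puts E at bearing 209°, so E = M + 11.2·(cos 209°, sin 209°) = (-63.696, -16.630). The tangent condition forces ME to be normal to EQ, so EQ runs along (−sin 209°, cos 209°); with |EQ| = 37.6, Q = (-45.467, -49.516). Then |WQ| = |Q − W| = 67.224.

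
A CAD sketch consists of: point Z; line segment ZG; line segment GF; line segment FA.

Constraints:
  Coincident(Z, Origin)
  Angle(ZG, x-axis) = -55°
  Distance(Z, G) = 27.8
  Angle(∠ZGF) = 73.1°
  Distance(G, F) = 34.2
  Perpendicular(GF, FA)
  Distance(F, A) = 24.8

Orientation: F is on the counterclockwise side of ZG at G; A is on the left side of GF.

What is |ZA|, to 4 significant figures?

26.18

Z is at the origin; ZG runs at -55.0° with length 27.8, so G = 27.8·(cos -55.0°, sin -55.0°) = (15.95, -22.77). ∠ZGF = 73.1°, so GF runs at -55.0° + (180° − 73.1°) = 51.90° from the x-axis; with |GF| = 34.2, F = G + 34.2·(cos 51.90°, sin 51.90°) = (37.05, 4.141). GF is perpendicular to FA; with |FA| = 24.8 on the left of GF, A = F + 24.8·(-0.7869, 0.6170) = (17.53, 19.44). Then |ZA| = |A − Z| = 26.18.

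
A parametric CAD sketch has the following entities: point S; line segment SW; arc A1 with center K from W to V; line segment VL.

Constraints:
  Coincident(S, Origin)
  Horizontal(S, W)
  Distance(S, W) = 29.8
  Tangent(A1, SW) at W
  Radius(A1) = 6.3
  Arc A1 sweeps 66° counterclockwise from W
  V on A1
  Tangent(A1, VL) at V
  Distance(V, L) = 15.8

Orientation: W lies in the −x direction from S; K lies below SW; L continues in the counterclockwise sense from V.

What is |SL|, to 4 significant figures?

45.75

On A1, W sits at bearing 90° from K; a 66° counterclockwise sweep puts V at bearing 156°, so V = K + 6.3·(cos 156°, sin 156°) = (-35.56, -3.738). Since A1 is tangent to VL there, KV ⟂ VL, so VL runs along (−sin 156°, cos 156°); with |VL| = 15.8, L = (-41.98, -18.17). Then |SL| = |L − S| = 45.75.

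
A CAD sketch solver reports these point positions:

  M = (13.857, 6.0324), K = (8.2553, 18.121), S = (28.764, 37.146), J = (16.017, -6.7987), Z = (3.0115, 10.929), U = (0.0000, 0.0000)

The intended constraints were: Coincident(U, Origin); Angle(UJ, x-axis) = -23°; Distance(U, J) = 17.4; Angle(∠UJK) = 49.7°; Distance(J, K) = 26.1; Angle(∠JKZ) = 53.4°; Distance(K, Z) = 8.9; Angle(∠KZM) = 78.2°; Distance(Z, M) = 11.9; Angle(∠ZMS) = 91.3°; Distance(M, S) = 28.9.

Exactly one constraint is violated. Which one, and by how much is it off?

Distance(M, S) = 28.9 — off by 5.60.

U = (0.00, 0.00) ✓; UJ at -23.00° ✓; |UJ| = 17.40 ✓; ∠UJK = 49.70° ✓; |JK| = 26.10 ✓; ∠JKZ = 53.40° ✓; |KZ| = 8.901 ✓; ∠KZM = 78.20° ✓; |ZM| = 11.90 ✓; ∠ZMS = 91.30° ✓; |MS| = 34.50 ✗.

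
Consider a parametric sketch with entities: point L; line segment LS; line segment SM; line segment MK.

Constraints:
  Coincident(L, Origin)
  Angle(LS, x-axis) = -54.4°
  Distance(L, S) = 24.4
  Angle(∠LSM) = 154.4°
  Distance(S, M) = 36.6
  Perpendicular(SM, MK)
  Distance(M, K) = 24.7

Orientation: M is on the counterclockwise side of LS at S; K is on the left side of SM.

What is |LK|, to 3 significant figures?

60.3

∠LSM = 154.4°, so SM runs at -54.4° + (180° − 154.4°) = -28.8° from the x-axis; with |SM| = 36.6, M = S + 36.6·(cos -28.8°, sin -28.8°) = (46.3, -37.5). SM is perpendicular to MK; with |MK| = 24.7 on the left of SM, K = M + 24.7·(0.482, 0.876) = (58.2, -15.8). Then |LK| = |K − L| = 60.3.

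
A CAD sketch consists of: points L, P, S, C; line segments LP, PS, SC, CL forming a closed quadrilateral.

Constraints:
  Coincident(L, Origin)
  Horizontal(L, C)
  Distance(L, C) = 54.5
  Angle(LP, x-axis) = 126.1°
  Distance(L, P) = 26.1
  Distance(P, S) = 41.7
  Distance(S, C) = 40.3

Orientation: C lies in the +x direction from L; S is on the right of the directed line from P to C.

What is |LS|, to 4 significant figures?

16.73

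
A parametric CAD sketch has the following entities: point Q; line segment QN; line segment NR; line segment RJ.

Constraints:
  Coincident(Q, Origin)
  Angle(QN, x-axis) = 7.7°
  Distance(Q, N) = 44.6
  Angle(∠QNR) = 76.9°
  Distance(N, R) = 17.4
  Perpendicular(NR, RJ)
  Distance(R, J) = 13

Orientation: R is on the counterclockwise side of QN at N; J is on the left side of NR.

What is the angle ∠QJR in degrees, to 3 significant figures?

167°

∠QNR = 76.9°, so NR runs at 7.7° + (180° − 76.9°) = 111° from the x-axis; with |NR| = 17.4, R = N + 17.4·(cos 111°, sin 111°) = (38.0, 22.2). The perpendicularity gives RJ at right angles to NR; with |RJ| = 13.0 on the left of NR, J = R + 13.0·(-0.935, -0.355) = (25.9, 17.6). Then cos ∠QJR = JQ·JR / (|JQ||JR|), giving 167°.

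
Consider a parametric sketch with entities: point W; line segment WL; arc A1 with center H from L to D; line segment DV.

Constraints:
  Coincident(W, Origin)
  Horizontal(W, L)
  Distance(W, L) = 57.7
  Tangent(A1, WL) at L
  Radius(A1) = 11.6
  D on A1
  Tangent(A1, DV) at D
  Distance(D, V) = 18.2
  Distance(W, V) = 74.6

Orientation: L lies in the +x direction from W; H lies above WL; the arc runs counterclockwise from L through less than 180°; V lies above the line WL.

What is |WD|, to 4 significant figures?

70.37

Checks: |WL| = 57.70 ✓; |HD| = 11.60 ✓; ∠(HD, DV) = 90.00° ✓; |DV| = 18.20 ✓; |WV| = 74.60 ✓.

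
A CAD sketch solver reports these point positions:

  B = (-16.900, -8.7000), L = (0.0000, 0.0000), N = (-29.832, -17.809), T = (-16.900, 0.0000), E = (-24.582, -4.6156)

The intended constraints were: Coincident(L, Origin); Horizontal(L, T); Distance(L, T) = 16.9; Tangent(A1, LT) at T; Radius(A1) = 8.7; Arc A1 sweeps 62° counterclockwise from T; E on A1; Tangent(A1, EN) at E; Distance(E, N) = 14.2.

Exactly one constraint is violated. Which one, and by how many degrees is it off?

Tangent(A1, EN) at E — off by 6.30°.

L = (0.00, 0.00) ✓; L.y = 0.00, T.y = 0.00 ✓; |LT| = 16.90 ✓; ∠(BT, TL) = 90.00° ✓; |BT| = 8.700 ✓; bearing(B→E) − bearing(B→T) = 62.00° ✓; |BE| = 8.700 ✓; ∠(BE, EN) = 83.70° ✗; |EN| = 14.20 ✓.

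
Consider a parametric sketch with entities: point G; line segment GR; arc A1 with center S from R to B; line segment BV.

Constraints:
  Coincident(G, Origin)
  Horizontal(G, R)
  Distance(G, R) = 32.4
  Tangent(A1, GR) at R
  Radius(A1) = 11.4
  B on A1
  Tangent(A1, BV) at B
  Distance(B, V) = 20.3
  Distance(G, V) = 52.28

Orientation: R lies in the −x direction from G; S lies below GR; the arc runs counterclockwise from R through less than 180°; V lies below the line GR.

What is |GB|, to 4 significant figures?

45.62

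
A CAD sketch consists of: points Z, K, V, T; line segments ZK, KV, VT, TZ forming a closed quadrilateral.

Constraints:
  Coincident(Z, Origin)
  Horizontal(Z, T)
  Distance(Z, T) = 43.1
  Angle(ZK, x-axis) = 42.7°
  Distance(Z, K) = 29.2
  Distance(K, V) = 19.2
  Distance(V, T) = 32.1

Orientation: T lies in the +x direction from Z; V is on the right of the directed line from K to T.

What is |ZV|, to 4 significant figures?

11.76

Checks: |KV| = 19.20 ✓; |VT| = 32.10 ✓.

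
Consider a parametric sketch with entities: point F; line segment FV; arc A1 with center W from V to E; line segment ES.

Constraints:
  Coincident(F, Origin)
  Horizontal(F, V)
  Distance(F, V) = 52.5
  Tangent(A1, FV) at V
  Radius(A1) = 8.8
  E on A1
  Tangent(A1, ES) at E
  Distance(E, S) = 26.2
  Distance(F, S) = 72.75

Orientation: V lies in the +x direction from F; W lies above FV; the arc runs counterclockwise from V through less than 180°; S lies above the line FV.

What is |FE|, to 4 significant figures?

61.72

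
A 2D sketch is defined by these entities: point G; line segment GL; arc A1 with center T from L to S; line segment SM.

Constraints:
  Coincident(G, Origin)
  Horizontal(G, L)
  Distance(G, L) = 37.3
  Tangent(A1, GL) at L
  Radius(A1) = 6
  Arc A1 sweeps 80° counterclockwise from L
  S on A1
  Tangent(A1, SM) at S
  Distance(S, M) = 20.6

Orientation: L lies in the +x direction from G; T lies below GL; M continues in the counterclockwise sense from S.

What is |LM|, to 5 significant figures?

26.969

On A1, L sits at bearing 90° from T; an 80° counterclockwise sweep puts S at bearing 170°, so S = T + 6.0·(cos 170°, sin 170°) = (31.391, -4.9581). Since A1 is tangent to SM there, TS ⟂ SM, so SM runs along (−sin 170°, cos 170°); with |SM| = 20.6, M = (27.814, -25.245). Then |LM| = |M − L| = 26.969.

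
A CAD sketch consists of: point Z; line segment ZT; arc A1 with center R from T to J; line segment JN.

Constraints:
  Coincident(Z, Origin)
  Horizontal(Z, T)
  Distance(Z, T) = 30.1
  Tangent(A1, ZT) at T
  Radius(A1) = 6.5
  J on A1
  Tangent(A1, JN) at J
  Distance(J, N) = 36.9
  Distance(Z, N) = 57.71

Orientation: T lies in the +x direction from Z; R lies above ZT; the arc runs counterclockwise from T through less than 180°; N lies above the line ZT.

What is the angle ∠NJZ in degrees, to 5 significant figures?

102.48°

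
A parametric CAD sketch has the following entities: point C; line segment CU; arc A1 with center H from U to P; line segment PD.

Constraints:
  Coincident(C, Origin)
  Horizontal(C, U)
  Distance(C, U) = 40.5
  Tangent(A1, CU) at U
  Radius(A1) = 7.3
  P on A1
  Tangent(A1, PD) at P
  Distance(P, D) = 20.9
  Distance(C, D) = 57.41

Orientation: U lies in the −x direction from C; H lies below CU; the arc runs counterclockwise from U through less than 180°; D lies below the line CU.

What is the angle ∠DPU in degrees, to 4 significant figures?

139.1°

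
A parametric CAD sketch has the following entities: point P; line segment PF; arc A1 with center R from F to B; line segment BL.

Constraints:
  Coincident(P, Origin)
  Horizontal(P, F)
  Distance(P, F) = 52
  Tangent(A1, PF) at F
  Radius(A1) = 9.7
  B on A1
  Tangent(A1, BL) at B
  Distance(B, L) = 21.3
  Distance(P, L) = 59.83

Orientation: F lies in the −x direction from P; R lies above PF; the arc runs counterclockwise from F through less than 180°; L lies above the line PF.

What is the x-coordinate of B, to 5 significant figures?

-42.847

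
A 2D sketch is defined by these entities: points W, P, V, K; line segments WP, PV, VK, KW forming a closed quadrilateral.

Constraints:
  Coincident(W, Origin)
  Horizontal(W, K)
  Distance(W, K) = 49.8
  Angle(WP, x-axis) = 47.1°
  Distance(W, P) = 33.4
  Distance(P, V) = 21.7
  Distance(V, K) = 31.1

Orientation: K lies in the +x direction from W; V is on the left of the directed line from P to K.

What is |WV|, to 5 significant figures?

53.184

Checks: |PV| = 21.70 ✓; |VK| = 31.10 ✓.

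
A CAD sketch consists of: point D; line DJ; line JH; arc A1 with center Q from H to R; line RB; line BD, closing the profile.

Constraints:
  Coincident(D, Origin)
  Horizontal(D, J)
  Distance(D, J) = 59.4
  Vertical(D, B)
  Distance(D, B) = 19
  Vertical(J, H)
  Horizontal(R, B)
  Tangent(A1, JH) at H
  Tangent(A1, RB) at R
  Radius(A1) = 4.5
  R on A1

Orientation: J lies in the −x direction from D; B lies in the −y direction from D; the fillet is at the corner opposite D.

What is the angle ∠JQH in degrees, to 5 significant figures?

72.759°

The virtual corner opposite D is at (-59.400, -19.000). The tangent condition forces QH to be normal to JH and A1 meets RB tangentially, so QR is at right angles to RB, with radius 4.5, so the center Q sits 4.5 in from both sides at Q = (-54.900, -14.500). That places the tangent points at H = (-59.400, -14.500) on JH and R = (-54.900, -19.000) on RB. Then cos ∠JQH = QJ·QH / (|QJ||QH|), giving 72.759°.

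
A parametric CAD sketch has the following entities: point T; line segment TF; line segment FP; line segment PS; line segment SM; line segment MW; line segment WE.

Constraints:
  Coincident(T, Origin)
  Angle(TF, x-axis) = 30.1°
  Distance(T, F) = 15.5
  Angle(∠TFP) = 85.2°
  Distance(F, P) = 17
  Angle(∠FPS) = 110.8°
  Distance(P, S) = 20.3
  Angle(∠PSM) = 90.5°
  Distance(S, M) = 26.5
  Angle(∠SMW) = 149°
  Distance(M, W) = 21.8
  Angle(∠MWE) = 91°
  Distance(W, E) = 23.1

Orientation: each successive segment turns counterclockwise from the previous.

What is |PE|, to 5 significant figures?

35.537

∠SMW = 149.0° gives MW at -45.400° from the x-axis; with |MW| = 21.8, W = (5.5332, -24.509). ∠MWE = 91.0° gives WE at 43.600° from the x-axis; with |WE| = 23.1, E = (22.262, -8.5783). Then |PE| = |E − P| = 35.537.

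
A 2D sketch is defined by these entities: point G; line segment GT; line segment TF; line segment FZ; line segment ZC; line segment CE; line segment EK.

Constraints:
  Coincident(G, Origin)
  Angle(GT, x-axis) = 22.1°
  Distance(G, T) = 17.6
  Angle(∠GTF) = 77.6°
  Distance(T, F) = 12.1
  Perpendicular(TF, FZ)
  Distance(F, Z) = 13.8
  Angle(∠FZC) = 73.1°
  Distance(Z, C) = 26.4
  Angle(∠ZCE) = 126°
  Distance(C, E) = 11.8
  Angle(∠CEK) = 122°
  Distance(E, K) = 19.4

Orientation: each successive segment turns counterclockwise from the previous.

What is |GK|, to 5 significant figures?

38.295

G is at the origin; GT runs at 22.1° with length 17.6, so T = (16.307, 6.6215). ∠GTF = 77.6° gives TF at 124.50° from the x-axis; with |TF| = 12.1, F = (9.4534, 16.593). TF ⟂ FZ, so FZ runs at -145.50°; with |FZ| = 13.8, Z = (-1.9196, 8.7771). ∠FZC = 73.1° gives ZC at -38.600° from the x-axis; with |ZC| = 26.4, C = (18.713, -7.6934). ∠ZCE = 126.0° gives CE at 15.400° from the x-axis; with |CE| = 11.8, E = (30.089, -4.5598). ∠CEK = 122.0° gives EK at 73.400° from the x-axis; with |EK| = 19.4, K = (35.631, 14.032). Then |GK| = |K − G| = 38.295.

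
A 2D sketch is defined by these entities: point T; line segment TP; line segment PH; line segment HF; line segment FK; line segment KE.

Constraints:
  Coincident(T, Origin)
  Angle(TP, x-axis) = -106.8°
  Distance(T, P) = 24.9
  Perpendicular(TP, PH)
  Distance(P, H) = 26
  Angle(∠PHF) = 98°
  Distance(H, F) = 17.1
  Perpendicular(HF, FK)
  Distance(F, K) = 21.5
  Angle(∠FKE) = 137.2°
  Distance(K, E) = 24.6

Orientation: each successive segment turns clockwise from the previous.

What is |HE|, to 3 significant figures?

39.6

HF is perpendicular to FK, so FK runs at -8.80°; with |FK| = 21.5, K = (-8.22, -2.71). ∠FKE = 137.2° gives KE at -51.6° from the x-axis; with |KE| = 24.6, E = (7.06, -22.0). Then |HE| = |E − H| = 39.6.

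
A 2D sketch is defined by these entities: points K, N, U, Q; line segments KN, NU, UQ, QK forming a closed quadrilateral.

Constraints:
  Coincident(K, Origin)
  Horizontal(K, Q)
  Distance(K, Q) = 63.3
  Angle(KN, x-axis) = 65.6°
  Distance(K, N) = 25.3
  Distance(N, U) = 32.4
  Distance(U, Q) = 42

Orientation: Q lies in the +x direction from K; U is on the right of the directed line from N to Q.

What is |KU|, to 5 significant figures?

23.101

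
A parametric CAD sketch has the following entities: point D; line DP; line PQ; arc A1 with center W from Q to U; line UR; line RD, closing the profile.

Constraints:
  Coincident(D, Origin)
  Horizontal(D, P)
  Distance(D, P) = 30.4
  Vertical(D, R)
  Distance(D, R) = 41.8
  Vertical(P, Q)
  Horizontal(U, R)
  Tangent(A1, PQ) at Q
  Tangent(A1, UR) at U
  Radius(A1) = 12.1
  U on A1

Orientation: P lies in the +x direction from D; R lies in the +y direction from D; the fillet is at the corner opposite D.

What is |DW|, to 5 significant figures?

34.885

D and R share the same x with |DR| = 41.8 and R on the +y side, so R = (0.0000, 41.800). The virtual corner opposite D is at (30.400, 41.800). Since A1 is tangent to PQ there, WQ ⟂ PQ and since A1 is tangent to UR there, WU ⟂ UR, with radius 12.1, so the center W sits 12.1 in from both sides at W = (18.300, 29.700). Then |DW| = |W − D| = 34.885.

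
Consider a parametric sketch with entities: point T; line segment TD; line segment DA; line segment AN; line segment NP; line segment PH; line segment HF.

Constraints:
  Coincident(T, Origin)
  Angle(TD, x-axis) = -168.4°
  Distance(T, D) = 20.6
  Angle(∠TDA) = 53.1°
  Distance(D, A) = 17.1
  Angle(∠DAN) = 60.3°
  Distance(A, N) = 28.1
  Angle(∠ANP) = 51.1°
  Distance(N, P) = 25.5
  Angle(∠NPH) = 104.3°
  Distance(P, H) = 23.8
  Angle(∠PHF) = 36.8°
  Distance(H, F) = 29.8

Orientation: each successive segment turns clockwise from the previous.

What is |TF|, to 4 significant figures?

8.228

T is at the origin; TD runs at -168.4° with length 20.6, so D = (-20.18, -4.142). ∠TDA = 53.1° gives DA at 64.70° from the x-axis; with |DA| = 17.1, A = (-12.87, 11.32). ∠DAN = 60.3° gives AN at -55.00° from the x-axis; with |AN| = 28.1, N = (3.246, -11.70). ∠ANP = 51.1° gives NP at 176.1° from the x-axis; with |NP| = 25.5, P = (-22.19, -9.966). ∠NPH = 104.3° gives PH at 100.4° from the x-axis; with |PH| = 23.8, H = (-26.49, 13.44). ∠PHF = 36.8° gives HF at -42.80° from the x-axis; with |HF| = 29.8, F = (-4.626, -6.805). Then |TF| = |F − T| = 8.228.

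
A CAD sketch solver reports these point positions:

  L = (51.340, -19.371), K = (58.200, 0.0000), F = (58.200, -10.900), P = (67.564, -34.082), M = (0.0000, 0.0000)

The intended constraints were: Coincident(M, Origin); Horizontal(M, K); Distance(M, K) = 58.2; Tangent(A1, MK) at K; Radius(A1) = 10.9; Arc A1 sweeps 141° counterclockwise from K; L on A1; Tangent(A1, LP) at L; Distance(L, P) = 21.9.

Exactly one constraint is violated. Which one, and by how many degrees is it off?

Tangent(A1, LP) at L — off by 3.20°.

M = (0.00, 0.00) ✓; M.y = 0.00, K.y = 0.00 ✓; |MK| = 58.20 ✓; ∠(FK, KM) = 90.00° ✓; |FK| = 10.90 ✓; bearing(F→L) − bearing(F→K) = 141.0° ✓; |FL| = 10.90 ✓; ∠(FL, LP) = 93.20° ✗; |LP| = 21.90 ✓.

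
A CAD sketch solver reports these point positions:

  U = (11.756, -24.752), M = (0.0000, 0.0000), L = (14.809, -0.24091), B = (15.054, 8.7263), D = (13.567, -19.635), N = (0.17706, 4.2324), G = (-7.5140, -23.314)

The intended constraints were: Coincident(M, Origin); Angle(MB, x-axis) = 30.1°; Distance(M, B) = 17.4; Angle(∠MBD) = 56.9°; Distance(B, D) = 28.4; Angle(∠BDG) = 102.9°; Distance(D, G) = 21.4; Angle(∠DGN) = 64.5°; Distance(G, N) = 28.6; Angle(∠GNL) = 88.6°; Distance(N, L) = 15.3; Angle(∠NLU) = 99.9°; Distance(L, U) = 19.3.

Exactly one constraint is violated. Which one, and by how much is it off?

Distance(L, U) = 19.3 — off by 5.40.

M = (0.00, 0.00) ✓; MB at 30.10° ✓; |MB| = 17.40 ✓; ∠MBD = 56.90° ✓; |BD| = 28.40 ✓; ∠BDG = 102.9° ✓; |DG| = 21.40 ✓; ∠DGN = 64.50° ✓; |GN| = 28.60 ✓; ∠GNL = 88.60° ✓; |NL| = 15.30 ✓; ∠NLU = 99.90° ✓; |LU| = 24.70 ✗.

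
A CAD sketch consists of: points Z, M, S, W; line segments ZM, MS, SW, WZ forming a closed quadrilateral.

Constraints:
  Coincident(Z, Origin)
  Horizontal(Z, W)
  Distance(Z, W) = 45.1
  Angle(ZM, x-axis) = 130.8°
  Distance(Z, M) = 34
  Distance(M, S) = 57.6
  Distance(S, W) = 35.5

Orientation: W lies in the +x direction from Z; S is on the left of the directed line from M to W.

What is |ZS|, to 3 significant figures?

48.6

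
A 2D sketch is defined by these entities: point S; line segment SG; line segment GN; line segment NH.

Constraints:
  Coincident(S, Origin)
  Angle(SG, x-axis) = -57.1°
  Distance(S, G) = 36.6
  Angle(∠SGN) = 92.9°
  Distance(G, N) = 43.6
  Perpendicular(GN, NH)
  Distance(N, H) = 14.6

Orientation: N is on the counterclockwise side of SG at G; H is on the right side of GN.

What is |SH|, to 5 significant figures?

68.429

S is at the origin; SG runs at -57.1° with length 36.6, so G = 36.6·(cos -57.1°, sin -57.1°) = (19.880, -30.730). ∠SGN = 92.9°, so GN runs at -57.1° + (180° − 92.9°) = 30.000° from the x-axis; with |GN| = 43.6, N = G + 43.6·(cos 30.000°, sin 30.000°) = (57.639, -8.9301). GN ⟂ NH; with |NH| = 14.6 on the right of GN, H = N + 14.6·(0.50000, -0.86603) = (64.939, -21.574). Then |SH| = |H − S| = 68.429.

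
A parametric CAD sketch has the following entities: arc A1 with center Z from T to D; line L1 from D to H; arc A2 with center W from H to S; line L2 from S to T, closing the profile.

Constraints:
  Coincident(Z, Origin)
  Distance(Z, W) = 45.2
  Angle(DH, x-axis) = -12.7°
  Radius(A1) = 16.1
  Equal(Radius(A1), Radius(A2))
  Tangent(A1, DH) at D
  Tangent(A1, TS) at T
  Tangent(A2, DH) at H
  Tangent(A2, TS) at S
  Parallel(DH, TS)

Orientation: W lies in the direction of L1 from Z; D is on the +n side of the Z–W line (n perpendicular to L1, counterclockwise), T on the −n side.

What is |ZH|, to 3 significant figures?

48.0

Tangency of A1 to both parallel lines with radius 16.1 puts D and T at Z ± 16.1·n: D = (3.54, 15.7), T = (-3.54, -15.7). Equal radii place H and S the same way about W: H = W + 16.1·n = (47.6, 5.77), S = W − 16.1·n = (40.6, -25.6). Then |ZH| = |H − Z| = 48.0.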